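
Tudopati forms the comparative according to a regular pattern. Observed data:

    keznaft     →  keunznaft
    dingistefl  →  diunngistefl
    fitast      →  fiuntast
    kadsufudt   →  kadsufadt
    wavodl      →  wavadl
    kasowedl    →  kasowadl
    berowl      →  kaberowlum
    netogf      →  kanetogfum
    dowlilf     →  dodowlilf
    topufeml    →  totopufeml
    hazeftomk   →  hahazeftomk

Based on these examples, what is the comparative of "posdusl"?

keznaft and kadsufudt both end in -t yet inflect differently (keunznaft, kadsufadt), so the final letter is not what conditions the rule; the second-to-last letter is.
"posdusl" has second-to-last letter 's'. The one such stem in the data (fitast → fiuntast) inserts -un- after the first vowel (as do keznaft, dingistefl), so the same rule applies.
The other patterns: stems whose second-to-last letter is 'd' change the last vowel to 'a'; stems whose second-to-last letter is 'g' or 'w' add ka- … -um around the stem; stems whose second-to-last letter is 'l' or 'm' repeat the first consonant+vowel as a prefix.
So posdusl → pounsdusl.

pounsdusl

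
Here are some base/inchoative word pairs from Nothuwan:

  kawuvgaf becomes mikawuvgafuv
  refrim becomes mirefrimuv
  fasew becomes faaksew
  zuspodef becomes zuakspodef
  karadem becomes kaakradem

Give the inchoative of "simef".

zuspodef and kawuvgaf both end in -f yet inflect differently (zuakspodef, mikawuvgafuv), so the final letter is not what conditions the rule; the last vowel is.
"simef" has last vowel 'e'. The stems whose last vowel is 'e' (zuspodef → zuakspodef, fasew → faaksew, karadem → kaakradem) insert -ak- after the first vowel.
The other pattern: stems whose last vowel is 'a' or 'i' add mi- … -uv around the stem.
So simef → siakmef.

siakmef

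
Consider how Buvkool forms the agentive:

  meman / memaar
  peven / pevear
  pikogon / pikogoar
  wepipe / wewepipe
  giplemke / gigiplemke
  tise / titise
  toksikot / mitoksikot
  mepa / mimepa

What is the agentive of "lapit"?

"lapit" ends in -t. The one such stem in the data (toksikot → mitoksikot) adds the prefix mi-, so the same rule applies.
The other patterns: stems ending in -n drop the final letter and add -ar; stems ending in -e repeat the first consonant+vowel as a prefix.
So lapit → milapit.

milapit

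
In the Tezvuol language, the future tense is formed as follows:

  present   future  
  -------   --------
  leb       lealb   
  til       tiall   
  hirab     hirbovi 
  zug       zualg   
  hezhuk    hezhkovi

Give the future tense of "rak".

raalk

leb and hirab both end in -b yet inflect differently (lealb, hirbovi), so the final letter is not what conditions the rule; the number of vowels is.
"rak" has 1 vowel. The stems with 1 vowel (leb → lealb, zug → zualg, til → tiall) insert -al- after the first vowel.
The other pattern: stems with 2 vowels delete the last vowel and add -ovi.
So rak → raalk.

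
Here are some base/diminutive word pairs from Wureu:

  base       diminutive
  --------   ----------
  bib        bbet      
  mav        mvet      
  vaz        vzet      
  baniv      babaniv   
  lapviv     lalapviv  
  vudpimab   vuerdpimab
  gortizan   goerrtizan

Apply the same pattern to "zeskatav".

mav and baniv both end in -v yet inflect differently (mvet, babaniv), so the final letter is not what conditions the rule; the number of vowels is.
"zeskatav" has 3 vowels. The stems with 3 vowels (vudpimab → vuerdpimab, gortizan → goerrtizan) insert -er- after the first vowel.
So zeskatav → zeerskatav.

zeerskatav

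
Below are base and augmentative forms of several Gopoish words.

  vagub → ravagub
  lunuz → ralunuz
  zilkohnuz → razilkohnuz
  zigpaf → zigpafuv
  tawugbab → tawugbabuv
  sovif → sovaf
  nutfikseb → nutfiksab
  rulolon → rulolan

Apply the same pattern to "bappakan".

vagub and tawugbab both end in -b yet inflect differently (ravagub, tawugbabuv), so the final letter is not what conditions the rule; the last vowel is.
"bappakan" has last vowel 'a'. The stems whose last vowel is 'a' (zigpaf → zigpafuv, tawugbab → tawugbabuv) add -uv.
So bappakan → bappakanuv.

bappakanuv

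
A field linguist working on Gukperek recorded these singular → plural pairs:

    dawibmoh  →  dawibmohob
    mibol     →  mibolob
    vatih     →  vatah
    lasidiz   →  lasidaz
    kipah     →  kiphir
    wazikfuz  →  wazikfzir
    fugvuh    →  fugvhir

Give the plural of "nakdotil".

"nakdotil" has last vowel 'i'. The stems whose last vowel is 'i' (vatih → vatah, lasidiz → lasidaz) change the last vowel to 'a'.
So nakdotil → nakdotal.

nakdotal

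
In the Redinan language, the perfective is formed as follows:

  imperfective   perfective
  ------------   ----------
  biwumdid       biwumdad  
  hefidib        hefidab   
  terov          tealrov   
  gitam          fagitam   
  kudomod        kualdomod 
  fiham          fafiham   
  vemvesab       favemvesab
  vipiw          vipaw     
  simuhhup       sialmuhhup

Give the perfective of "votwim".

votwam

kudomod and biwumdid both end in -d yet inflect differently (kualdomod, biwumdad), so the final letter is not what conditions the rule; the last vowel is.
"votwim" has last vowel 'i'. The stems whose last vowel is 'i' (biwumdid → biwumdad, hefidib → hefidab, vipiw → vipaw) change the last vowel to 'a'.
The other patterns: stems whose last vowel is 'a' add the prefix fa-; stems whose last vowel is 'o' or 'u' insert -al- after the first vowel.
So votwim → votwam.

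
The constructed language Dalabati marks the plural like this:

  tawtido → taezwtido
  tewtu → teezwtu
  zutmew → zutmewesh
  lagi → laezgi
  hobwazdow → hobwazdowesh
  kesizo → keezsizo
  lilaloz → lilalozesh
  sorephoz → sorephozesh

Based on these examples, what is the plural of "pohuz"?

tawtido and sorephoz both have last vowel 'o' yet inflect differently (taezwtido, sorephozesh), so the last vowel is not what conditions the rule; whether the stem ends in a vowel or a consonant is.
"pohuz" ends in a consonant. The stems ending in a consonant (zutmew → zutmewesh, sorephoz → sorephozesh, hobwazdow → hobwazdowesh) add -esh.
So pohuz → pohuzesh.

pohuzesh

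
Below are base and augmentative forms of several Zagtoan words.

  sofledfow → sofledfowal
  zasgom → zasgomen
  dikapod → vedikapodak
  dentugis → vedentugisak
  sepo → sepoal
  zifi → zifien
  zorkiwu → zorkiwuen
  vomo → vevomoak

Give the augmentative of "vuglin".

vevuglinak

sepo and vomo both end in -o yet inflect differently (sepoal, vevomoak), so the final letter is not what conditions the rule; the first letter is.
"vuglin" begins with v-. The one such stem in the data (vomo → vevomoak) adds ve- … -ak around the stem, so the same rule applies.
The other patterns: stems beginning with z- add -en; stems beginning with s- add -al.
So vuglin → vevuglinak.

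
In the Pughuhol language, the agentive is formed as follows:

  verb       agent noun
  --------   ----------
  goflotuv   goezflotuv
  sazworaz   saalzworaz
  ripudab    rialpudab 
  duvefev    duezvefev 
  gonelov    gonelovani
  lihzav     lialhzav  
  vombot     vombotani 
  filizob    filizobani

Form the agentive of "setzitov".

filizob and ripudab both end in -b yet inflect differently (filizobani, rialpudab), so the final letter is not what conditions the rule; the last vowel is.
"setzitov" has last vowel 'o'. The stems whose last vowel is 'o' (gonelov → gonelovani, vombot → vombotani, filizob → filizobani) add -ani.
The other patterns: stems whose last vowel is 'a' insert -al- after the first vowel; stems whose last vowel is 'e' or 'u' insert -ez- after the first vowel.
So setzitov → setzitovani.

setzitovani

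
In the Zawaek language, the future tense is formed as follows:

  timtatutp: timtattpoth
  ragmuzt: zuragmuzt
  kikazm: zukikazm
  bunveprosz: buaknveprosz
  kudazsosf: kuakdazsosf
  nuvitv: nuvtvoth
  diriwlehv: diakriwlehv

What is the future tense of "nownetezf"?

"nownetezf" has second-to-last letter 'z'. The stems whose second-to-last letter is 'z' (kikazm → zukikazm, ragmuzt → zuragmuzt) add the prefix zu-.
So nownetezf → zunownetezf.

zunownetezf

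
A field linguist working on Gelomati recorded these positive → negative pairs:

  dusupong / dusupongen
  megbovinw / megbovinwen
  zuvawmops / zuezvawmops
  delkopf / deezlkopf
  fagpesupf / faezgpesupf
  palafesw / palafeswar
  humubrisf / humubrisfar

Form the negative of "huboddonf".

huboddonfen

"huboddonf" has second-to-last letter 'n'. The stems whose second-to-last letter is 'n' (dusupong → dusupongen, megbovinw → megbovinwen) add -en.
The other patterns: stems whose second-to-last letter is 'p' insert -ez- after the first vowel; stems whose second-to-last letter is 's' add -ar.
So huboddonf → huboddonfen.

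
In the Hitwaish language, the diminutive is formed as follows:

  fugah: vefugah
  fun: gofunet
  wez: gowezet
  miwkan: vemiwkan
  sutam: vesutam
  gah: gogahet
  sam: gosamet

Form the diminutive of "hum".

gah and fugah both end in -h yet inflect differently (gogahet, vefugah), so the final letter is not what conditions the rule; the number of vowels is.
"hum" has 1 vowel. The stems with 1 vowel (gah → gogahet, wez → gowezet, fun → gofunet) add go- … -et around the stem.
The other pattern: stems with 2 vowels add the prefix ve-.
So hum → gohumet.

gohumet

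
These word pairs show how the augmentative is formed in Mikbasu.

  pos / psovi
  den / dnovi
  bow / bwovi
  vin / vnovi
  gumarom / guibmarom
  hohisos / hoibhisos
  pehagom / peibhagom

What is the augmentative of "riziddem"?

pos and hohisos both end in -s yet inflect differently (psovi, hoibhisos), so the final letter is not what conditions the rule; the number of vowels is.
"riziddem" has 3 vowels. The stems with 3 vowels (gumarom → guibmarom, hohisos → hoibhisos, pehagom → peibhagom) insert -ib- after the first vowel.
So riziddem → riibziddem.

riibziddem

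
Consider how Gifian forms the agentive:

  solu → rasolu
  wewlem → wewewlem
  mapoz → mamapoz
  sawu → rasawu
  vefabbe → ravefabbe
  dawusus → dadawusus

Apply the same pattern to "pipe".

rapipe

"pipe" ends in a vowel. The stems ending in a vowel (vefabbe → ravefabbe, sawu → rasawu, solu → rasolu) add the prefix ra-.
The other pattern: stems ending in a consonant repeat the first consonant+vowel as a prefix.
So pipe → rapipe.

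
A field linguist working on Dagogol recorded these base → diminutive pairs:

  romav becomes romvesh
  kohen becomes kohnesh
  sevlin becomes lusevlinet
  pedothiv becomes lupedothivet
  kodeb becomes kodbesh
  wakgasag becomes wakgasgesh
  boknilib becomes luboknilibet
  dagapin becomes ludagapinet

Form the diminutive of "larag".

largesh

"larag" has last vowel 'a'. The stems whose last vowel is 'a' (romav → romvesh, wakgasag → wakgasgesh) delete the last vowel and add -esh.
The other pattern: stems whose last vowel is 'i' add lu- … -et around the stem.
So larag → largesh.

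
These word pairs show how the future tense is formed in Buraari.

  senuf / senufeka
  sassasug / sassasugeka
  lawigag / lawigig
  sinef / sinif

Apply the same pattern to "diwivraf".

diwivrif

sassasug and lawigag both end in -g yet inflect differently (sassasugeka, lawigig), so the final letter is not what conditions the rule; the last vowel is.
"diwivraf" has last vowel 'a'. The one such stem in the data (lawigag → lawigig) changes the last vowel to 'i' (as does sinef), so the same rule applies.
The other pattern: stems whose last vowel is 'u' add -eka.
So diwivraf → diwivrif.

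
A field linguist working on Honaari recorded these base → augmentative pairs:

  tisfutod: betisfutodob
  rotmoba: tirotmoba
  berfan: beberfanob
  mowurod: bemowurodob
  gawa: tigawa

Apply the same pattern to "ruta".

tiruta

rotmoba and berfan both have last vowel 'a' yet inflect differently (tirotmoba, beberfanob), so the last vowel is not what conditions the rule; the final letter is.
"ruta" ends in -a. The stems ending in -a (rotmoba → tirotmoba, gawa → tigawa) add the prefix ti-.
The other pattern: stems ending in -d or -n add be- … -ob around the stem.
So ruta → tiruta.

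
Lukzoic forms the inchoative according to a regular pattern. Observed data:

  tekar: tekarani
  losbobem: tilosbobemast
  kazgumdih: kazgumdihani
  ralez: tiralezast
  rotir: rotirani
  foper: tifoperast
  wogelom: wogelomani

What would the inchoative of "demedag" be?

foper and rotir both end in -r yet inflect differently (tifoperast, rotirani), so the final letter is not what conditions the rule; the last vowel is.
"demedag" has last vowel 'a'. The one such stem in the data (tekar → tekarani) adds -ani, so the same rule applies.
The other pattern: stems whose last vowel is 'e' add ti- … -ast around the stem.
So demedag → demedagani.

demedagani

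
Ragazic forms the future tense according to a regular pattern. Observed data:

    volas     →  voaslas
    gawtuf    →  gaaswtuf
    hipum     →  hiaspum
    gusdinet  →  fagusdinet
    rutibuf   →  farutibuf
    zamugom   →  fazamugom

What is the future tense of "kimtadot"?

fakimtadot

gawtuf and rutibuf both end in -f yet inflect differently (gaaswtuf, farutibuf), so the final letter is not what conditions the rule; the number of vowels is.
"kimtadot" has 3 vowels. The stems with 3 vowels (gusdinet → fagusdinet, rutibuf → farutibuf, zamugom → fazamugom) add the prefix fa-.
The other pattern: stems with 2 vowels insert -as- after the first vowel.
So kimtadot → fakimtadot.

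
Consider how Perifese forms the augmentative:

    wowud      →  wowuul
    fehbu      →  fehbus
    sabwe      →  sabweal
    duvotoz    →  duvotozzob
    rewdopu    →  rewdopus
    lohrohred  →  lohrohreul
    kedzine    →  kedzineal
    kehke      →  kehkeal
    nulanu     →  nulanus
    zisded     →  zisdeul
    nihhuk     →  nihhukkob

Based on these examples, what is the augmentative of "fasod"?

fasoul

kedzine and lohrohred both have last vowel 'e' yet inflect differently (kedzineal, lohrohreul), so the last vowel is not what conditions the rule; the final letter is.
"fasod" ends in -d. The stems ending in -d (lohrohred → lohrohreul, zisded → zisdeul, wowud → wowuul) drop the final letter and add -ul.
So fasod → fasoul.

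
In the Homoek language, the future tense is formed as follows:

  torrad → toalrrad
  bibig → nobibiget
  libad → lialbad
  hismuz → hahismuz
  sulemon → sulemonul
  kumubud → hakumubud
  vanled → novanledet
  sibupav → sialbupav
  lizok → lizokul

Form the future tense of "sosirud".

"sosirud" has last vowel 'u'. The stems whose last vowel is 'u' (kumubud → hakumubud, hismuz → hahismuz) add the prefix ha-.
The other patterns: stems whose last vowel is 'e' or 'i' add no- … -et around the stem; stems whose last vowel is 'a' insert -al- after the first vowel; stems whose last vowel is 'o' add -ul.
So sosirud → hasosirud.

hasosirud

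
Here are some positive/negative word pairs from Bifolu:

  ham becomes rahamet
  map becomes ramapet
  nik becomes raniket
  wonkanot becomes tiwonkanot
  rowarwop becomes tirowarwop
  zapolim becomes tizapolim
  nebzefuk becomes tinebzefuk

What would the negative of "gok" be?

ragoket

nik and nebzefuk both end in -k yet inflect differently (raniket, tinebzefuk), so the final letter is not what conditions the rule; the number of vowels is.
"gok" has 1 vowel. The stems with 1 vowel (ham → rahamet, map → ramapet, nik → raniket) add ra- … -et around the stem.
So gok → ragoket.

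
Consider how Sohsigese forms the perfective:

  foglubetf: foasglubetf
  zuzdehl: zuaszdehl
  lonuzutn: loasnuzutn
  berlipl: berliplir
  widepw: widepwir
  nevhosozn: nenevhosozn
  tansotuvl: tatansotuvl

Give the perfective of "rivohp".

zuzdehl and berlipl both end in -l yet inflect differently (zuaszdehl, berliplir), so the final letter is not what conditions the rule; the second-to-last letter is.
"rivohp" has second-to-last letter 'h'. The one such stem in the data (zuzdehl → zuaszdehl) inserts -as- after the first vowel (as do foglubetf, lonuzutn), so the same rule applies.
So rivohp → riasvohp.

riasvohp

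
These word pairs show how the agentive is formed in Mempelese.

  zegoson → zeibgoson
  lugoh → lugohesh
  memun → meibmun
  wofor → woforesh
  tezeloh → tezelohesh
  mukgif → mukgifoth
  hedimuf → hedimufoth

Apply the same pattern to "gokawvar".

gokawvaresh

hedimuf and memun both have last vowel 'u' yet inflect differently (hedimufoth, meibmun), so the last vowel is not what conditions the rule; the final letter is.
"gokawvar" ends in -r. The one such stem in the data (wofor → woforesh) adds -esh, so the same rule applies.
The other patterns: stems ending in -f add -oth; stems ending in -n insert -ib- after the first vowel.
So gokawvar → gokawvaresh.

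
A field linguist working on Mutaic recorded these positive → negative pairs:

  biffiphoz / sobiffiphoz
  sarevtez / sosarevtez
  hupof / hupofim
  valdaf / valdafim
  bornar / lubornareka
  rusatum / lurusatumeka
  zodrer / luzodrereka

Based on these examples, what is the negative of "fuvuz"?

biffiphoz and hupof both have last vowel 'o' yet inflect differently (sobiffiphoz, hupofim), so the last vowel is not what conditions the rule; the final letter is.
"fuvuz" ends in -z. The stems ending in -z (biffiphoz → sobiffiphoz, sarevtez → sosarevtez) add the prefix so-.
So fuvuz → sofuvuz.

sofuvuz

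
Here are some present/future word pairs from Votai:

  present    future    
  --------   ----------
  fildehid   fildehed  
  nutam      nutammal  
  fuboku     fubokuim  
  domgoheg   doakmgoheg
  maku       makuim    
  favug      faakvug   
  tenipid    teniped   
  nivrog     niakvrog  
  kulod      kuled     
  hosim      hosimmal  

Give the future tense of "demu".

nivrog and kulod both have last vowel 'o' yet inflect differently (niakvrog, kuled), so the last vowel is not what conditions the rule; the final letter is.
"demu" ends in -u. The stems ending in -u (maku → makuim, fuboku → fubokuim) add -im.
The other patterns: stems ending in -g insert -ak- after the first vowel; stems ending in -d change the last vowel to 'e'; stems ending in -m double the final consonant and add -al.
So demu → demuim.

demuim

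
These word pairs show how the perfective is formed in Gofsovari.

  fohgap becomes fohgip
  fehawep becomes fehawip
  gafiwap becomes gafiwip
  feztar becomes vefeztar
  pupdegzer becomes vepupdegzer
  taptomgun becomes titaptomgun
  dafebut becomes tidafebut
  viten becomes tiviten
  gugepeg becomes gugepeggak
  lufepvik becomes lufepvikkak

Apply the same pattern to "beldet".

"beldet" ends in -t. The one such stem in the data (dafebut → tidafebut) adds the prefix ti-, so the same rule applies.
The other patterns: stems ending in -p change the last vowel to 'i'; stems ending in -r add the prefix ve-; stems ending in -g or -k double the final consonant and add -ak.
So beldet → tibeldet.

tibeldet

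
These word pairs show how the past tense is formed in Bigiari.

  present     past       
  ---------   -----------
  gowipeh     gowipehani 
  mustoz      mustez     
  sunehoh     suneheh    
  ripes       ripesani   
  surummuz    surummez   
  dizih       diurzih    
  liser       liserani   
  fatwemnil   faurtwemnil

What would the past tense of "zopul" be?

zopel

"zopul" has last vowel 'u'. The one such stem in the data (surummuz → surummez) changes the last vowel to 'e' (as do mustoz, sunehoh), so the same rule applies.
The other patterns: stems whose last vowel is 'e' add -ani; stems whose last vowel is 'i' insert -ur- after the first vowel.
So zopul → zopel.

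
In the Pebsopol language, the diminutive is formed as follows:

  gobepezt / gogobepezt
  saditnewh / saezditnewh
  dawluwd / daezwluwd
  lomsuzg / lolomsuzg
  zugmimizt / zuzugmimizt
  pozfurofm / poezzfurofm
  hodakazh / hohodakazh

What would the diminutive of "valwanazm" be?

hodakazh and saditnewh both end in -h yet inflect differently (hohodakazh, saezditnewh), so the final letter is not what conditions the rule; the second-to-last letter is.
"valwanazm" has second-to-last letter 'z'. The stems whose second-to-last letter is 'z' (zugmimizt → zuzugmimizt, gobepezt → gogobepezt, lomsuzg → lolomsuzg) repeat the first consonant+vowel as a prefix.
So valwanazm → vavalwanazm.

vavalwanazm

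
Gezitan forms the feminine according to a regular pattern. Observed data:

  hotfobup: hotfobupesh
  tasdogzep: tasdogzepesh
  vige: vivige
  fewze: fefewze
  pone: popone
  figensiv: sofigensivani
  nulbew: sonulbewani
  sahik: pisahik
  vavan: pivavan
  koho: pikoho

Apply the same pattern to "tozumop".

"tozumop" ends in -p. The stems ending in -p (hotfobup → hotfobupesh, tasdogzep → tasdogzepesh) add -esh.
So tozumop → tozumopesh.

tozumopesh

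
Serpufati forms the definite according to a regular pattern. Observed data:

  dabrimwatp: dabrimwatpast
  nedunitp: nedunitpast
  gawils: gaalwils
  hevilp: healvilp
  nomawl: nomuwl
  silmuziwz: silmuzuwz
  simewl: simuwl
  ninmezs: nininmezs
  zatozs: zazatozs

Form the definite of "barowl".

baruwl

dabrimwatp and hevilp both end in -p yet inflect differently (dabrimwatpast, healvilp), so the final letter is not what conditions the rule; the second-to-last letter is.
"barowl" has second-to-last letter 'w'. The stems whose second-to-last letter is 'w' (nomawl → nomuwl, silmuziwz → silmuzuwz, simewl → simuwl) change the last vowel to 'u'.
The other patterns: stems whose second-to-last letter is 't' add -ast; stems whose second-to-last letter is 'l' insert -al- after the first vowel; stems whose second-to-last letter is 'z' repeat the first consonant+vowel as a prefix.
So barowl → baruwl.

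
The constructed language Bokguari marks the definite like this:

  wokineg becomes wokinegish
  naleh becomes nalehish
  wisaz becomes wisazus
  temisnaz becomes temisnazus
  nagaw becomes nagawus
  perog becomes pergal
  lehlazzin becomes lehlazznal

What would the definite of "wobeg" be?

"wobeg" has last vowel 'e'. The stems whose last vowel is 'e' (wokineg → wokinegish, naleh → nalehish) add -ish.
So wobeg → wobegish.

wobegish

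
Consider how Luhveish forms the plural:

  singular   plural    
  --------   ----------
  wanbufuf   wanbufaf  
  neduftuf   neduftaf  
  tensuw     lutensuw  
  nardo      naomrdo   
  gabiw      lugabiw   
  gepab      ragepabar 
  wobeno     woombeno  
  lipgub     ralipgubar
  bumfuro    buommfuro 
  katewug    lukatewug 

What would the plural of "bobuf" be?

neduftuf and lipgub both have last vowel 'u' yet inflect differently (neduftaf, ralipgubar), so the last vowel is not what conditions the rule; the final letter is.
"bobuf" ends in -f. The stems ending in -f (neduftuf → neduftaf, wanbufuf → wanbufaf) change the last vowel to 'a'.
The other patterns: stems ending in -b add ra- … -ar around the stem; stems ending in -o insert -om- after the first vowel; stems ending in -g or -w add the prefix lu-.
So bobuf → bobaf.

bobaf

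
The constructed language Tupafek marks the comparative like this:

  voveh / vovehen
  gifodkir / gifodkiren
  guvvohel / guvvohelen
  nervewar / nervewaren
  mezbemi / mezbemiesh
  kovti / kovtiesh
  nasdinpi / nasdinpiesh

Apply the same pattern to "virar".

viraren

gifodkir and mezbemi both have last vowel 'i' yet inflect differently (gifodkiren, mezbemiesh), so the last vowel is not what conditions the rule; whether the stem ends in a vowel or a consonant is.
"virar" ends in a consonant. The stems ending in a consonant (voveh → vovehen, gifodkir → gifodkiren, guvvohel → guvvohelen) add -en.
The other pattern: stems ending in a vowel add -esh.
So virar → viraren.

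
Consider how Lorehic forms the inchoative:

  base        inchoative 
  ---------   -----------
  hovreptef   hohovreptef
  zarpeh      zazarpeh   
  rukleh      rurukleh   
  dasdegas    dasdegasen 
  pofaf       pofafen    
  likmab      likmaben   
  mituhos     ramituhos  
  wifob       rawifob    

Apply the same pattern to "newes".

"newes" has last vowel 'e'. The stems whose last vowel is 'e' (hovreptef → hohovreptef, zarpeh → zazarpeh, rukleh → rurukleh) repeat the first consonant+vowel as a prefix.
So newes → nenewes.

nenewes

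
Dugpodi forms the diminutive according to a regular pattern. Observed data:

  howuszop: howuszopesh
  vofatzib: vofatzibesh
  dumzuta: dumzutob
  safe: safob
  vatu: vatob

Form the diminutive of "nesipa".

nesipob

"nesipa" ends in a vowel. The stems ending in a vowel (dumzuta → dumzutob, safe → safob, vatu → vatob) drop the final letter and add -ob.
The other pattern: stems ending in a consonant add -esh.
So nesipa → nesipob.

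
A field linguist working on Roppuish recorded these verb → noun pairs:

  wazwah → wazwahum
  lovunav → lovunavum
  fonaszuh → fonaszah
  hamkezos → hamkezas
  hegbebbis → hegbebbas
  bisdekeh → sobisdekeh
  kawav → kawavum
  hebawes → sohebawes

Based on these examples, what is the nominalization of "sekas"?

sekasum

wazwah and bisdekeh both end in -h yet inflect differently (wazwahum, sobisdekeh), so the final letter is not what conditions the rule; the last vowel is.
"sekas" has last vowel 'a'. The stems whose last vowel is 'a' (lovunav → lovunavum, kawav → kawavum, wazwah → wazwahum) add -um.
The other patterns: stems whose last vowel is 'e' add the prefix so-; stems whose last vowel is 'i', 'o' or 'u' change the last vowel to 'a'.
So sekas → sekasum.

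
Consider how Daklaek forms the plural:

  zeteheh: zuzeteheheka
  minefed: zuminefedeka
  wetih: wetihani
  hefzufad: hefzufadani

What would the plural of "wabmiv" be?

zeteheh and wetih both end in -h yet inflect differently (zuzeteheheka, wetihani), so the final letter is not what conditions the rule; the last vowel is.
"wabmiv" has last vowel 'i'. The one such stem in the data (wetih → wetihani) adds -ani, so the same rule applies.
So wabmiv → wabmivani.

wabmivani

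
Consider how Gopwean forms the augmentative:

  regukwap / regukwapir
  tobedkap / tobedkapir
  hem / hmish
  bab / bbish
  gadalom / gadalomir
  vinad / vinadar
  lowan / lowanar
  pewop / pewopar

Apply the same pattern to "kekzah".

kekzahar

hem and gadalom both end in -m yet inflect differently (hmish, gadalomir), so the final letter is not what conditions the rule; the number of vowels is.
"kekzah" has 2 vowels. The stems with 2 vowels (vinad → vinadar, lowan → lowanar, pewop → pewopar) add -ar.
So kekzah → kekzahar.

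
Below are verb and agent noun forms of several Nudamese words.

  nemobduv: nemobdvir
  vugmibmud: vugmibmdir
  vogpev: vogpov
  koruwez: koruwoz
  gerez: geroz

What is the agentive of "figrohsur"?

nemobduv and vogpev both end in -v yet inflect differently (nemobdvir, vogpov), so the final letter is not what conditions the rule; the last vowel is.
"figrohsur" has last vowel 'u'. The stems whose last vowel is 'u' (nemobduv → nemobdvir, vugmibmud → vugmibmdir) delete the last vowel and add -ir.
So figrohsur → figrohsrir.

figrohsrir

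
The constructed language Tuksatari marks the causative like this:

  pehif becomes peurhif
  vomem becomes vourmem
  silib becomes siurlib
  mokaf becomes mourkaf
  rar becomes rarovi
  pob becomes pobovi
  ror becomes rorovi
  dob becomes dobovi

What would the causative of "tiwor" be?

tiurwor

silib and pob both end in -b yet inflect differently (siurlib, pobovi), so the final letter is not what conditions the rule; the number of vowels is.
"tiwor" has 2 vowels. The stems with 2 vowels (pehif → peurhif, vomem → vourmem, silib → siurlib) insert -ur- after the first vowel.
The other pattern: stems with 1 vowel add -ovi.
So tiwor → tiurwor.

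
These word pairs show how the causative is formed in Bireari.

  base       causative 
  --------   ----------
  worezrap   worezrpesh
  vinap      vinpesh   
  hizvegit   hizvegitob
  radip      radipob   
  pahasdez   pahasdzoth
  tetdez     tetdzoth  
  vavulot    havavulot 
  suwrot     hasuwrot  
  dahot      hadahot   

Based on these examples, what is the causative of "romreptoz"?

worezrap and radip both end in -p yet inflect differently (worezrpesh, radipob), so the final letter is not what conditions the rule; the last vowel is.
"romreptoz" has last vowel 'o'. The stems whose last vowel is 'o' (vavulot → havavulot, suwrot → hasuwrot, dahot → hadahot) add the prefix ha-.
The other patterns: stems whose last vowel is 'a' delete the last vowel and add -esh; stems whose last vowel is 'i' add -ob; stems whose last vowel is 'e' delete the last vowel and add -oth.
So romreptoz → haromreptoz.

haromreptoz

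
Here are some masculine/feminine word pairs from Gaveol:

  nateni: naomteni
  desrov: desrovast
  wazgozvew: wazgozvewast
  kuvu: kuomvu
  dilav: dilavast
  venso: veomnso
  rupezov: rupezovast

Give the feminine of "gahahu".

"gahahu" ends in a vowel. The stems ending in a vowel (kuvu → kuomvu, nateni → naomteni, venso → veomnso) insert -om- after the first vowel.
So gahahu → gaomhahu.

gaomhahu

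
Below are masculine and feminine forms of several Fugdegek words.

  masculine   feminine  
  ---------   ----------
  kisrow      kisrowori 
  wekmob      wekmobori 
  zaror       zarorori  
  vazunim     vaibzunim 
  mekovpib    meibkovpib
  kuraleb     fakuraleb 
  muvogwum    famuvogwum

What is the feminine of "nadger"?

fanadger

wekmob and mekovpib both end in -b yet inflect differently (wekmobori, meibkovpib), so the final letter is not what conditions the rule; the last vowel is.
"nadger" has last vowel 'e'. The one such stem in the data (kuraleb → fakuraleb) adds the prefix fa-, so the same rule applies.
So nadger → fanadger.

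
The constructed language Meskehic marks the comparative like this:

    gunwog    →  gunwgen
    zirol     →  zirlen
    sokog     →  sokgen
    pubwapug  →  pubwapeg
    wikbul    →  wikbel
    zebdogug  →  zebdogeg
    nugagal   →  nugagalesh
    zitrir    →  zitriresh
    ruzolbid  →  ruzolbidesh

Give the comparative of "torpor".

gunwog and pubwapug both end in -g yet inflect differently (gunwgen, pubwapeg), so the final letter is not what conditions the rule; the last vowel is.
"torpor" has last vowel 'o'. The stems whose last vowel is 'o' (gunwog → gunwgen, zirol → zirlen, sokog → sokgen) delete the last vowel and add -en.
So torpor → torpren.

torpren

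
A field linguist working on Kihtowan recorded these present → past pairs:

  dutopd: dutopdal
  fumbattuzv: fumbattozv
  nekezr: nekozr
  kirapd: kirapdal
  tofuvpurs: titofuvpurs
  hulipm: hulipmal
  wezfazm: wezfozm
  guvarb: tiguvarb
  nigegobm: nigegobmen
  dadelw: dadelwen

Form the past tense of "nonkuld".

nonkulden

hulipm and wezfazm both end in -m yet inflect differently (hulipmal, wezfozm), so the final letter is not what conditions the rule; the second-to-last letter is.
"nonkuld" has second-to-last letter 'l'. The one such stem in the data (dadelw → dadelwen) adds -en, so the same rule applies.
The other patterns: stems whose second-to-last letter is 'p' add -al; stems whose second-to-last letter is 'z' change the last vowel to 'o'; stems whose second-to-last letter is 'r' add the prefix ti-.
So nonkuld → nonkulden.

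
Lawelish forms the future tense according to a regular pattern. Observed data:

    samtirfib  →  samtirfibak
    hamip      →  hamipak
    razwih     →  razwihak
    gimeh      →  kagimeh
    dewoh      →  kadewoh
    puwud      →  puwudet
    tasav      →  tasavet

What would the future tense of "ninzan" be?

ninzanet

razwih and gimeh both end in -h yet inflect differently (razwihak, kagimeh), so the final letter is not what conditions the rule; the last vowel is.
"ninzan" has last vowel 'a'. The one such stem in the data (tasav → tasavet) adds -et, so the same rule applies.
The other patterns: stems whose last vowel is 'i' add -ak; stems whose last vowel is 'e' or 'o' add the prefix ka-.
So ninzan → ninzanet.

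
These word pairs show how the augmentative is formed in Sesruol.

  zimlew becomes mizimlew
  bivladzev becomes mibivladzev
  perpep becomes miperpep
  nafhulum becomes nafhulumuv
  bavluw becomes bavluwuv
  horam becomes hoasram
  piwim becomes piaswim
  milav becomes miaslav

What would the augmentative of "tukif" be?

tuaskif

zimlew and bavluw both end in -w yet inflect differently (mizimlew, bavluwuv), so the final letter is not what conditions the rule; the last vowel is.
"tukif" has last vowel 'i'. The one such stem in the data (piwim → piaswim) inserts -as- after the first vowel (as do horam, milav), so the same rule applies.
So tukif → tuaskif.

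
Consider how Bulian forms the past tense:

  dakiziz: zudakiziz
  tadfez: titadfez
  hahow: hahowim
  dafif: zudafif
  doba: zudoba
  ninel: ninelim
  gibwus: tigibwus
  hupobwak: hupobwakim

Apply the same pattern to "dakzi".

dakiziz and tadfez both end in -z yet inflect differently (zudakiziz, titadfez), so the final letter is not what conditions the rule; the first letter is.
"dakzi" begins with d-. The stems beginning with d- (dafif → zudafif, doba → zudoba, dakiziz → zudakiziz) add the prefix zu-.
The other patterns: stems beginning with h- or n- add -im; stems beginning with g- or t- add the prefix ti-.
So dakzi → zudakzi.

zudakzi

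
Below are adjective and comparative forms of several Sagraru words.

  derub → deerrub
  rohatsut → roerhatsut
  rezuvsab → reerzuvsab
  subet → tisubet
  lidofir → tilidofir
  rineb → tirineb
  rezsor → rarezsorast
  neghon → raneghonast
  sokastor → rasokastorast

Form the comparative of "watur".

rohatsut and subet both end in -t yet inflect differently (roerhatsut, tisubet), so the final letter is not what conditions the rule; the last vowel is.
"watur" has last vowel 'u'. The stems whose last vowel is 'u' (derub → deerrub, rohatsut → roerhatsut) insert -er- after the first vowel.
The other patterns: stems whose last vowel is 'e' or 'i' add the prefix ti-; stems whose last vowel is 'o' add ra- … -ast around the stem.
So watur → waertur.

waertur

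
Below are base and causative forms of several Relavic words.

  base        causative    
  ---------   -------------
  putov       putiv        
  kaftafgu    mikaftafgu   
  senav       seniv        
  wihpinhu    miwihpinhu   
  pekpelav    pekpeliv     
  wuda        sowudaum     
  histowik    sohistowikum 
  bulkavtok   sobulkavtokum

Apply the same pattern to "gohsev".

gohsiv

putov and bulkavtok both have last vowel 'o' yet inflect differently (putiv, sobulkavtokum), so the last vowel is not what conditions the rule; the final letter is.
"gohsev" ends in -v. The stems ending in -v (putov → putiv, senav → seniv, pekpelav → pekpeliv) change the last vowel to 'i'.
The other patterns: stems ending in -u add the prefix mi-; stems ending in -a or -k add so- … -um around the stem.
So gohsev → gohsiv.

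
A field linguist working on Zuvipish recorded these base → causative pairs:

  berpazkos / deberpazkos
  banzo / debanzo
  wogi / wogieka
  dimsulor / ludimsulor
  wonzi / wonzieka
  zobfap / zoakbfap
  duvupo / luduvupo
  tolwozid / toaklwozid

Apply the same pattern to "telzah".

teaklzah

banzo and duvupo both end in -o yet inflect differently (debanzo, luduvupo), so the final letter is not what conditions the rule; the first letter is.
"telzah" begins with t-. The one such stem in the data (tolwozid → toaklwozid) inserts -ak- after the first vowel (as does zobfap), so the same rule applies.
So telzah → teaklzah.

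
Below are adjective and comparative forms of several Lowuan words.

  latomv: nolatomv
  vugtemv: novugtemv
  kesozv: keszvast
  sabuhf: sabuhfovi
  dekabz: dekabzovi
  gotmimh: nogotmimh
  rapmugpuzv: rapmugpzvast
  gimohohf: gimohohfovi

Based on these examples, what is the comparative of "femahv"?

femahvovi

"femahv" has second-to-last letter 'h'. The stems whose second-to-last letter is 'h' (sabuhf → sabuhfovi, gimohohf → gimohohfovi) add -ovi.
The other patterns: stems whose second-to-last letter is 'm' add the prefix no-; stems whose second-to-last letter is 'z' delete the last vowel and add -ast.
So femahv → femahvovi.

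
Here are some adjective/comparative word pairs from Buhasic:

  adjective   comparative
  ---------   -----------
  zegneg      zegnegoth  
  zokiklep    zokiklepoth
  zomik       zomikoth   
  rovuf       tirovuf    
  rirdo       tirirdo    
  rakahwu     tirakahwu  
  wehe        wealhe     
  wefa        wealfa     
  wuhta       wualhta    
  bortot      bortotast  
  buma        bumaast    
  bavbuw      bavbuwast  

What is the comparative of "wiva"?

wefa and buma both end in -a yet inflect differently (wealfa, bumaast), so the final letter is not what conditions the rule; the first letter is.
"wiva" begins with w-. The stems beginning with w- (wehe → wealhe, wefa → wealfa, wuhta → wualhta) insert -al- after the first vowel.
The other patterns: stems beginning with z- add -oth; stems beginning with r- add the prefix ti-; stems beginning with b- add -ast.
So wiva → wialva.

wialva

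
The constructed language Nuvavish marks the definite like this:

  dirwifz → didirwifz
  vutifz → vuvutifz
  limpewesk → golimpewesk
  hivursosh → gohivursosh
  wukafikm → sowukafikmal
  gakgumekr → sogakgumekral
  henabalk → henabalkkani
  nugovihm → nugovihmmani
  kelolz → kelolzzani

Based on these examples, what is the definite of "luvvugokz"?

"luvvugokz" has second-to-last letter 'k'. The stems whose second-to-last letter is 'k' (wukafikm → sowukafikmal, gakgumekr → sogakgumekral) add so- … -al around the stem.
So luvvugokz → soluvvugokzal.

soluvvugokzal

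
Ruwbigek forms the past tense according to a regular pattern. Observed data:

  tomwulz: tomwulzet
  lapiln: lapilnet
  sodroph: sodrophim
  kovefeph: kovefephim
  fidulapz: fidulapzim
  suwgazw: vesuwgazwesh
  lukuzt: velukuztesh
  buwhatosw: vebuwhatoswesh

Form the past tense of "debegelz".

debegelzet

tomwulz and fidulapz both end in -z yet inflect differently (tomwulzet, fidulapzim), so the final letter is not what conditions the rule; the second-to-last letter is.
"debegelz" has second-to-last letter 'l'. The stems whose second-to-last letter is 'l' (tomwulz → tomwulzet, lapiln → lapilnet) add -et.
So debegelz → debegelzet.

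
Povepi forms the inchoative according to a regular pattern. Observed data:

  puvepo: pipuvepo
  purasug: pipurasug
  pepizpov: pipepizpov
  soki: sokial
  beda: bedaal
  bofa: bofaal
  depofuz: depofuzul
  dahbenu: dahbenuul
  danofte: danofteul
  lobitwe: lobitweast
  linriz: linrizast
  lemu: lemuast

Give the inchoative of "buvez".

danofte and lobitwe both end in -e yet inflect differently (danofteul, lobitweast), so the final letter is not what conditions the rule; the first letter is.
"buvez" begins with b-. The stems beginning with b- (beda → bedaal, bofa → bofaal) add -al.
So buvez → buvezal.

buvezal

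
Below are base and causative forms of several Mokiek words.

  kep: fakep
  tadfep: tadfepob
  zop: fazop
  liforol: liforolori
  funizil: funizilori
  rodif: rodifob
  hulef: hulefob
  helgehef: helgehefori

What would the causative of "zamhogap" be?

zamhogapori

kep and tadfep both end in -p yet inflect differently (fakep, tadfepob), so the final letter is not what conditions the rule; the number of vowels is.
"zamhogap" has 3 vowels. The stems with 3 vowels (helgehef → helgehefori, liforol → liforolori, funizil → funizilori) add -ori.
The other patterns: stems with 1 vowel add the prefix fa-; stems with 2 vowels add -ob.
So zamhogap → zamhogapori.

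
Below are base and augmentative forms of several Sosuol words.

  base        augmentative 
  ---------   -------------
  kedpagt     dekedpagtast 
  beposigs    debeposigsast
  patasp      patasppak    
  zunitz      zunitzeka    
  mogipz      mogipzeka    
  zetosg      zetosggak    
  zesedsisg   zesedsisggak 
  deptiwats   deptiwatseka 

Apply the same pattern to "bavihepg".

bavihepgeka

"bavihepg" has second-to-last letter 'p'. The one such stem in the data (mogipz → mogipzeka) adds -eka, so the same rule applies.
The other patterns: stems whose second-to-last letter is 's' double the final consonant and add -ak; stems whose second-to-last letter is 'g' add de- … -ast around the stem.
So bavihepg → bavihepgeka.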